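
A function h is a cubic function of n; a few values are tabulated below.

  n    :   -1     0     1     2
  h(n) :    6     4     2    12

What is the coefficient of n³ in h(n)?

Write h(n) = an³ + bn² + cn + d; the 4 given values yield a linear system in the 4 coefficients.
Solving, h(n) = 2n³ - 4n + 4.
The coefficient of n³ is 2.

2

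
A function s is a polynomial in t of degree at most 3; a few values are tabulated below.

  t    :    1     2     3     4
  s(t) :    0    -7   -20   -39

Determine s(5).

First differences: -7, -13, -19. Second differences: -6, -6.
Level-2 differences are constant, so s has degree 2.
Fitting a degree-2 polynomial gives s(t) = -3t² + 2t + 1.
Then s(5) = -64.

-64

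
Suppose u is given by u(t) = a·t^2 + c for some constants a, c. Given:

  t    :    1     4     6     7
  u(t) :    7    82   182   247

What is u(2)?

22

From u(1) = 7 and u(4) = 82: 1a + c = 7 and 16a + c = 82.
Subtracting: 15a = 75, so a = 5; then c = 7 − 5·1 = 2.
So u(t) = 5t² + 2, and u(2) = 22.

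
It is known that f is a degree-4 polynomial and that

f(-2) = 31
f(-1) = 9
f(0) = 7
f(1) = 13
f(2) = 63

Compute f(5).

Write f(m) = am^4 + bm³ + cm² + dm + e; the 5 given values yield a linear system in the 5 coefficients.
Solving, f(m) = 2m^4 + 2m³ + 2m² + 7.
Then f(5) = 1557.

1557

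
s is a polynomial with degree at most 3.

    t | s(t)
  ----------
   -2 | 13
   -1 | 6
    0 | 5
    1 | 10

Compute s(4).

First differences: -7, -1, 5. Second differences: 6, 6.
Level-2 differences are constant, so s has degree 2.
Fitting a degree-2 polynomial gives s(t) = 3t² + 2t + 5.
Then s(4) = 61.

61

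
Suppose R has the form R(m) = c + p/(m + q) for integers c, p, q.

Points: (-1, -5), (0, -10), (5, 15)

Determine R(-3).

-1

(R(m) − c)(m + q) = p for each data point; the three points give a linear system in c and q, then p follows.
Solving: c = 5, q = -2, p = 30, so R(m) = 5 + 30/(m − 2).
Then R(-3) = 5 + 30/(-5) = -1.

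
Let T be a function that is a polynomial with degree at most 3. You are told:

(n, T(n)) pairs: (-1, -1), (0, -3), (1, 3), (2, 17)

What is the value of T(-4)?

53

Write T(n) = an³ + bn² + cn + d; the 4 given values yield a linear system in the 4 coefficients.
Solving, the leading coefficient vanishes, and T(n) = 4n² + 2n - 3.
Then T(-4) = 53.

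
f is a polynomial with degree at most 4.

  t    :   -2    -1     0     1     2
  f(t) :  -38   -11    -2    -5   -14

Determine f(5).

-17

First differences: 27, 9, -3, -9. Second differences: -18, -12, -6. Third differences: 6, 6.
Level-3 differences are constant, so f has degree 3.
Fitting a degree-3 polynomial gives f(t) = t³ - 6t² + 2t - 2.
Then f(5) = -17.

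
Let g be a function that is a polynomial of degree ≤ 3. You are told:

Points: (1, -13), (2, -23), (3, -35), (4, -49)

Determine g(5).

First differences: -10, -12, -14. Second differences: -2, -2.
Level-2 differences are constant, so g has degree 2.
Fitting a degree-2 polynomial gives g(n) = -n² - 7n - 5.
Then g(5) = -65.

-65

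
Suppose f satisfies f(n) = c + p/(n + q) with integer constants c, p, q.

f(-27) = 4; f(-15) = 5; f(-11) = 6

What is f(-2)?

(f(n) − c)(n + q) = p for each data point; the three points give a linear system in c and q, then p follows.
Solving: c = 3, q = 3, p = -24, so f(n) = 3 − 24/(n + 3).
Then f(-2) = 3 − 24/1 = -21.

-21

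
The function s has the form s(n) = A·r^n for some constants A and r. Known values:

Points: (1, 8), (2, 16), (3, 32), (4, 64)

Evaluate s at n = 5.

Consecutive ratio: 16/8 = 2, and 32/16 = 2, so r = 2.
Then A·2^1 = 8 gives A = 4, and s(n) = 4·2^n.
s(5) = 4·2^5 = 128.

128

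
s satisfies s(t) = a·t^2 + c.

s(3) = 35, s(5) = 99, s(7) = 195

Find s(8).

255

From s(3) = 35 and s(5) = 99: 9a + c = 35 and 25a + c = 99.
Subtracting: 16a = 64, so a = 4; then c = 35 − 4·9 = -1.
So s(t) = 4t² − 1, and s(8) = 255.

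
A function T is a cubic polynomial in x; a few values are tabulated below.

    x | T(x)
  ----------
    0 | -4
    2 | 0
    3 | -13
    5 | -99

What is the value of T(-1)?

Write T(x) = ax³ + bx² + cx + d; the 4 given values yield a linear system in the 4 coefficients.
Solving, T(x) = -x³ + 6x - 4.
Then T(-1) = -9.

-9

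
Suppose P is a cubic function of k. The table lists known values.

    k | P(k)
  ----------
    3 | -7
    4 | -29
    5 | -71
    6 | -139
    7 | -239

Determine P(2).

1

First differences: -22, -42, -68, -100. Second differences: -20, -26, -32. Third differences: -6, -6.
Level-3 differences are constant, so P has degree 3.
Fitting a degree-3 polynomial gives P(k) = -k³ + 2k² + k - 1.
Then P(2) = 1.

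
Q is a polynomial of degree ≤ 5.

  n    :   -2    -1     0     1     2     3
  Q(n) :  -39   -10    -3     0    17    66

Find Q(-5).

Write Q(n) = an^5 + bn^4 + cn³ + dn² + en + p; the 6 given values yield a linear system in the 6 coefficients.
Solving, the top 2 coefficients vanish, and Q(n) = 3n³ - 2n² + 2n - 3.
Then Q(-5) = -438.

-438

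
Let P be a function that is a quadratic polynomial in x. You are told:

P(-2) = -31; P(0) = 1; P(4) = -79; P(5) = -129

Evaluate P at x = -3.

Write P(x) = ax² + bx + c; the 4 given values yield a linear system in the 3 coefficients.
Solving, P(x) = -6x² + 4x + 1.
Then P(-3) = -65.

-65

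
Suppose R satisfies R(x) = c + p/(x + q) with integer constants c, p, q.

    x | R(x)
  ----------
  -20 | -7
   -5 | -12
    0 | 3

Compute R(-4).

-15

(R(x) − c)(x + q) = p for each data point; the three points give a linear system in c and q, then p follows.
Solving: c = -6, q = 2, p = 18, so R(x) = -6 + 18/(x + 2).
Then R(-4) = -6 + 18/(-2) = -15.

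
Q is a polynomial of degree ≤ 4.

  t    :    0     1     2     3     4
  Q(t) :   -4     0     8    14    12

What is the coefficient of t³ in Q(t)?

Write Q(t) = at^4 + bt³ + ct² + dt + e; the 5 given values yield a linear system in the 5 coefficients.
Solving, the leading coefficient vanishes, and Q(t) = -t³ + 5t² - 4.
The coefficient of t³ is -1.

-1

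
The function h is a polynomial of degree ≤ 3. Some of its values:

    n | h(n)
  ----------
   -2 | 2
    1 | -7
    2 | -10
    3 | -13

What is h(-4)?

8

Write h(n) = an³ + bn² + cn + d; the 4 given values yield a linear system in the 4 coefficients.
Solving, the top 2 coefficients vanish, and h(n) = -3n - 4.
Then h(-4) = 8.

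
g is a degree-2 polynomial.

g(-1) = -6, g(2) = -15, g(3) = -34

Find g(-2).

-19

Write g(m) = am² + bm + c; the 3 given values yield a linear system in the 3 coefficients.
Solving, g(m) = -4m² + m - 1.
Then g(-2) = -19.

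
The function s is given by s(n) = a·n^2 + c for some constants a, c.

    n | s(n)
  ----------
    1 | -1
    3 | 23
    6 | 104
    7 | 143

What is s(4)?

44

From s(1) = -1 and s(3) = 23: 1a + c = -1 and 9a + c = 23.
Subtracting: 8a = 24, so a = 3; then c = -1 − 3·1 = -4.
So s(n) = 3n² − 4, and s(4) = 44.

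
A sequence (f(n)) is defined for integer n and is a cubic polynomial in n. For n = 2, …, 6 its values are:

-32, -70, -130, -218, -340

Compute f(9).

-970

First differences: -38, -60, -88, -122. Second differences: -22, -28, -34. Third differences: -6, -6.
Level-3 differences are constant, so f has degree 3.
Fitting a degree-3 polynomial gives f(n) = -n³ - 2n² - 9n + 2.
Then f(9) = -970.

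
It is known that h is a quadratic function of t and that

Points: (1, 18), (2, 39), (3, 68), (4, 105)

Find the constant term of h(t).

5

Write h(t) = at² + bt + c; the 4 given values yield a linear system in the 3 coefficients.
Solving, h(t) = 4t² + 9t + 5.
The constant term is h(0) = 5.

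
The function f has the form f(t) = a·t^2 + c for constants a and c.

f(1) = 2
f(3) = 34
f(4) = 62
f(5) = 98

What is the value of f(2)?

14

From f(1) = 2 and f(3) = 34: 1a + c = 2 and 9a + c = 34.
Subtracting: 8a = 32, so a = 4; then c = 2 − 4·1 = -2.
So f(t) = 4t² − 2, and f(2) = 14.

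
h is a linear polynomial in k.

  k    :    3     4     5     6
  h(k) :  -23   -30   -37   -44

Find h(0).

-2

First differences: -7, -7, -7.
Level-1 differences are constant, so h has degree 1.
Fitting a degree-1 polynomial gives h(k) = -7k - 2.
Then h(0) = -2.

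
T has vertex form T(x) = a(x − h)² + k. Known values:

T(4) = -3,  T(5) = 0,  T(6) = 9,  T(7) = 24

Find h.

First differences 3, 9, 15; second difference 6 = 2a, so a = 3.
Expanding, the x-coefficient is −2ah = -6h; matching it to the data gives h = 4, and then k = -3.
So T(x) = 3(x − 4)² − 3.
Hence h = 4.

4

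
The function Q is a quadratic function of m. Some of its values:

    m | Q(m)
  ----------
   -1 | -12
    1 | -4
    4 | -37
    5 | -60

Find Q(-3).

-44

Write Q(m) = am² + bm + c; the 4 given values yield a linear system in the 3 coefficients.
Solving, Q(m) = -3m² + 4m - 5.
Then Q(-3) = -44.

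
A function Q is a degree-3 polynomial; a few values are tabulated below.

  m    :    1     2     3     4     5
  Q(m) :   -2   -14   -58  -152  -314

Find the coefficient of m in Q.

3

First differences: -12, -44, -94, -162. Second differences: -32, -50, -68. Third differences: -18, -18.
Level-3 differences are constant, so Q has degree 3.
Fitting a degree-3 polynomial gives Q(m) = -3m³ + 2m² + 3m - 4.
The coefficient of m is 3.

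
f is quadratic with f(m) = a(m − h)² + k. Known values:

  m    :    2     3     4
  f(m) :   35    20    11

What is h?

5

First differences -15, -9; second difference 6 = 2a, so a = 3.
Expanding, the m-coefficient is −2ah = -6h; matching it to the data gives h = 5, and then k = 8.
So f(m) = 3(m − 5)² + 8.
Hence h = 5.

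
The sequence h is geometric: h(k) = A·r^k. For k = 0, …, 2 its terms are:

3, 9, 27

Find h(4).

Consecutive ratio: 9/3 = 3, and 27/9 = 3, so r = 3.
Then A·3^0 = 3 gives A = 3, and h(k) = 3·3^k.
h(4) = 3·3^4 = 243.

243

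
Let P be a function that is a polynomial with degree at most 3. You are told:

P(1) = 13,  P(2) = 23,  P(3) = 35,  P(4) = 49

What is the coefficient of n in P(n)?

7

Write P(n) = an³ + bn² + cn + d; the 4 given values yield a linear system in the 4 coefficients.
Solving, the leading coefficient vanishes, and P(n) = n² + 7n + 5.
The coefficient of n is 7.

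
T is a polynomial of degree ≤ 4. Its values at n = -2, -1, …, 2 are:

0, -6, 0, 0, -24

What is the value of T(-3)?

First differences: -6, 6, 0, -24. Second differences: 12, -6, -24. Third differences: -18, -18.
Level-3 differences are constant, so T has degree 3.
Fitting a degree-3 polynomial gives T(n) = -3n³ - 3n² + 6n.
Then T(-3) = 36.

36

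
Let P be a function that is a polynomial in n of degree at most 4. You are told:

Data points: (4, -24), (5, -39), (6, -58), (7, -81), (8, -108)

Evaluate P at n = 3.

First differences: -15, -19, -23, -27. Second differences: -4, -4, -4.
Level-2 differences are constant, so P has degree 2.
Fitting a degree-2 polynomial gives P(n) = -2n² + 3n - 4.
Then P(3) = -13.

-13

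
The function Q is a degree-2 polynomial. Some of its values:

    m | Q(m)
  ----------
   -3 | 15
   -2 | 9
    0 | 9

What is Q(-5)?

Write Q(m) = am² + bm + c; the 3 given values yield a linear system in the 3 coefficients.
Solving, Q(m) = 2m² + 4m + 9.
Then Q(-5) = 39.

39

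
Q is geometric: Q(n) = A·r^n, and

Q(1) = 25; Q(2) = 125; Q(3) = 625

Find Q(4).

3125

Consecutive ratio: 125/25 = 5, and 625/125 = 5, so r = 5.
Then A·5^1 = 25 gives A = 5, and Q(n) = 5·5^n.
Q(4) = 5·5^4 = 3125.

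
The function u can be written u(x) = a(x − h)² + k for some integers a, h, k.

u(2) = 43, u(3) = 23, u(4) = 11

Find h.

5

First differences -20, -12; second difference 8 = 2a, so a = 4.
Expanding, the x-coefficient is −2ah = -8h; matching it to the data gives h = 5, and then k = 7.
So u(x) = 4(x − 5)² + 7.
Hence h = 5.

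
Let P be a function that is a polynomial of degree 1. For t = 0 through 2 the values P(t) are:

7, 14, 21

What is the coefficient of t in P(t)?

7

Write P(t) = at + b; the 3 given values yield a linear system in the 2 coefficients.
Solving, P(t) = 7t + 7.
The coefficient of t is 7.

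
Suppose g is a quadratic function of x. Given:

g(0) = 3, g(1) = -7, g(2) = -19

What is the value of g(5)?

-67

Write g(x) = ax² + bx + c; the 3 given values yield a linear system in the 3 coefficients.
Solving, g(x) = -x² - 9x + 3.
Then g(5) = -67.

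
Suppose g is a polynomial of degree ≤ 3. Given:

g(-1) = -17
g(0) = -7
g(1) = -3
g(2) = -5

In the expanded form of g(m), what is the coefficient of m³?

First differences: 10, 4, -2. Second differences: -6, -6.
Level-2 differences are constant, so g has degree 2.
Fitting a degree-2 polynomial gives g(m) = -3m² + 7m - 7.
The coefficient of m³ is 0.

0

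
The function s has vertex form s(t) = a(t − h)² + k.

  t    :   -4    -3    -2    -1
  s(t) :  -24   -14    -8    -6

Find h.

-1

First differences 10, 6, 2; second difference -4 = 2a, so a = -2.
Expanding, the t-coefficient is −2ah = 4h; matching it to the data gives h = -1, and then k = -6.
So s(t) = -2(t + 1)² − 6.
Hence h = -1.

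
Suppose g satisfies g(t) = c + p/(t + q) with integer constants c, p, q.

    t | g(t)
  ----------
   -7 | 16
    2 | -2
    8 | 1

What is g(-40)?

(g(t) − c)(t + q) = p for each data point; the three points give a linear system in c and q, then p follows.
Solving: c = 4, q = 4, p = -36, so g(t) = 4 − 36/(t + 4).
Then g(-40) = 4 − 36/(-36) = 5.

5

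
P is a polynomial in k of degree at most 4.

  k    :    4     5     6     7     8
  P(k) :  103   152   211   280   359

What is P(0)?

7

First differences: 49, 59, 69, 79. Second differences: 10, 10, 10.
Level-2 differences are constant, so P has degree 2.
Fitting a degree-2 polynomial gives P(k) = 5k² + 4k + 7.
The constant term is P(0) = 7.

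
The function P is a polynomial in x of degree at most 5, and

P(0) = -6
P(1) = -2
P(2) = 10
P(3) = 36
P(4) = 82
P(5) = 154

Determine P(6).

Write P(x) = ax^5 + bx^4 + cx³ + dx² + ex + p; the 6 given values yield a linear system in the 6 coefficients.
Solving, the top 2 coefficients vanish, and P(x) = x³ + x² + 2x - 6.
Then P(6) = 258.

258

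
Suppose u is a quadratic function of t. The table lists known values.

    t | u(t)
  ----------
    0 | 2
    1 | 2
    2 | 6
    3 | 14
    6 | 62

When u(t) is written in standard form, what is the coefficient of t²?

2

Write u(t) = at² + bt + c; the 5 given values yield a linear system in the 3 coefficients.
Solving, u(t) = 2t² - 2t + 2.
The coefficient of t² is 2.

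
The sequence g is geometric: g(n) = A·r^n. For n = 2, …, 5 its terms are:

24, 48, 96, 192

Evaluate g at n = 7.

768

Consecutive ratio: 48/24 = 2, and 96/48 = 2, so r = 2.
Then A·2^2 = 24 gives A = 6, and g(n) = 6·2^n.
g(7) = 6·2^7 = 768.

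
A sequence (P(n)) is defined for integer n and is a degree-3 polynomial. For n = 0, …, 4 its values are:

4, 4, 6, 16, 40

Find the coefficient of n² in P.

First differences: 0, 2, 10, 24. Second differences: 2, 8, 14. Third differences: 6, 6.
Level-3 differences are constant, so P has degree 3.
Fitting a degree-3 polynomial gives P(n) = n³ - 2n² + n + 4.
The coefficient of n² is -2.

-2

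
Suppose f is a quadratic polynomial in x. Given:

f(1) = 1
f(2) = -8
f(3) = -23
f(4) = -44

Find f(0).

First differences: -9, -15, -21. Second differences: -6, -6.
Level-2 differences are constant, so f has degree 2.
Fitting a degree-2 polynomial gives f(x) = -3x² + 4.
Then f(0) = 4.

4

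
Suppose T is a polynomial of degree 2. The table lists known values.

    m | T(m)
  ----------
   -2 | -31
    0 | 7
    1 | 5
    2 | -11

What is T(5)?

-143

Write T(m) = am² + bm + c; the 4 given values yield a linear system in the 3 coefficients.
Solving, T(m) = -7m² + 5m + 7.
Then T(5) = -143.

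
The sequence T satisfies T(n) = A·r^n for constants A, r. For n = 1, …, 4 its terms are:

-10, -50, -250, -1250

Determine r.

5

Consecutive ratio: -50/(-10) = 5, and -250/(-50) = 5, so r = 5.
Then A·5^1 = -10 gives A = -2, and T(n) = -2·5^n.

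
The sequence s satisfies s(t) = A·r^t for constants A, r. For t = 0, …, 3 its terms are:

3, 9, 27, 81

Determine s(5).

729

Consecutive ratio: 9/3 = 3, and 27/9 = 3, so r = 3.
Then A·3^0 = 3 gives A = 3, and s(t) = 3·3^t.
s(5) = 3·3^5 = 729.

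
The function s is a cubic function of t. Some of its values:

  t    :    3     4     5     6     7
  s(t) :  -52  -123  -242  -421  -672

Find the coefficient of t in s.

3

Write s(t) = at³ + bt² + ct + d; the 5 given values yield a linear system in the 4 coefficients.
Solving, s(t) = -2t³ + 3t - 7.
The coefficient of t is 3.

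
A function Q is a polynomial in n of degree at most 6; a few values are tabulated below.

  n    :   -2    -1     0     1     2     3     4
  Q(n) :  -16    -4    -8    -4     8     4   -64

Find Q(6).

-704

First differences: 12, -4, 4, 12, -4, -68. Second differences: -16, 8, 8, -16, -64. Third differences: 24, 0, -24, -48. Fourth differences: -24, -24, -24.
Level-4 differences are constant, so Q has degree 4.
Fitting a degree-4 polynomial gives Q(n) = -n^4 + 2n³ + 5n² - 2n - 8.
Then Q(6) = -704.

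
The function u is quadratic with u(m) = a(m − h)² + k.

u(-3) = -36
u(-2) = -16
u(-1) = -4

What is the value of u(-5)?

-100

First differences 20, 12; second difference -8 = 2a, so a = -4.
Expanding, the m-coefficient is −2ah = 8h; matching it to the data gives h = 0, and then k = 0.
So u(m) = -4(m + 0)² + 0.
u(-5) = -4·(-5)² + 0 = -100.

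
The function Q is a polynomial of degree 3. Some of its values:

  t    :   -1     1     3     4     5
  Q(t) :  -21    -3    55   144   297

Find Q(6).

Write Q(t) = at³ + bt² + ct + d; the 5 given values yield a linear system in the 4 coefficients.
Solving, Q(t) = 3t³ - 4t² + 6t - 8.
Then Q(6) = 532.

532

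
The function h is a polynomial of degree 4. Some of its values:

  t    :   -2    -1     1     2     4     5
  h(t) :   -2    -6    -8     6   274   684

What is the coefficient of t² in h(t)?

Write h(t) = at^4 + bt³ + ct² + dt + e; the 6 given values yield a linear system in the 5 coefficients.
Solving, h(t) = t^4 + t³ - 2t² - 2t - 6.
The coefficient of t² is -2.

-2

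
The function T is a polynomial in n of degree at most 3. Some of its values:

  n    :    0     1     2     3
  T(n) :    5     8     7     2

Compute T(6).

-37

Write T(n) = an³ + bn² + cn + d; the 4 given values yield a linear system in the 4 coefficients.
Solving, the leading coefficient vanishes, and T(n) = -2n² + 5n + 5.
Then T(6) = -37.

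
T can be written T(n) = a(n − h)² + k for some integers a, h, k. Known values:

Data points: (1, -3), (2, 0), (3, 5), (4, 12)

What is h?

0

First differences 3, 5, 7; second difference 2 = 2a, so a = 1.
Expanding, the n-coefficient is −2ah = -2h; matching it to the data gives h = 0, and then k = -4.
So T(n) = 1(n + 0)² − 4.
Hence h = 0.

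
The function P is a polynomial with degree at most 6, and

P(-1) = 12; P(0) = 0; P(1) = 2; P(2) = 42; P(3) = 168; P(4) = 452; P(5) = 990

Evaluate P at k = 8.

First differences: -12, 2, 40, 126, 284, 538. Second differences: 14, 38, 86, 158, 254. Third differences: 24, 48, 72, 96. Fourth differences: 24, 24, 24.
Level-4 differences are constant, so P has degree 4.
Fitting a degree-4 polynomial gives P(k) = k^4 + 2k³ + 6k² - 7k.
Then P(8) = 5448.

5448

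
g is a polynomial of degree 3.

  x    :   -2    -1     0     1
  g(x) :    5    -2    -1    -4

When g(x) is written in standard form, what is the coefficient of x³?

Write g(x) = ax³ + bx² + cx + d; the 4 given values yield a linear system in the 4 coefficients.
Solving, g(x) = -2x³ - 2x² + x - 1.
The coefficient of x³ is -2.

-2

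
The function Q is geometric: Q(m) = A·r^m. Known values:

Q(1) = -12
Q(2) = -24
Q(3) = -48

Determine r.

Consecutive ratio: -24/(-12) = 2, and -48/(-24) = 2, so r = 2.
Then A·2^1 = -12 gives A = -6, and Q(m) = -6·2^m.

2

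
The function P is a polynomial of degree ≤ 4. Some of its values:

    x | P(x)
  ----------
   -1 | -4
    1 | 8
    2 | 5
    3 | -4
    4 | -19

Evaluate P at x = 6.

-67

Write P(x) = ax^4 + bx³ + cx² + dx + e; the 5 given values yield a linear system in the 5 coefficients.
Solving, the top 2 coefficients vanish, and P(x) = -3x² + 6x + 5.
Then P(6) = -67.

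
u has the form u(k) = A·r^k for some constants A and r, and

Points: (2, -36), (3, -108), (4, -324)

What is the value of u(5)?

-972

Consecutive ratio: -108/(-36) = 3, and -324/(-108) = 3, so r = 3.
Then A·3^2 = -36 gives A = -4, and u(k) = -4·3^k.
u(5) = -4·3^5 = -972.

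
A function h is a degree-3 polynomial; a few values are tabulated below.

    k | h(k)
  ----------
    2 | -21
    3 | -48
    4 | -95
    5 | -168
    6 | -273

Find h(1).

-8

First differences: -27, -47, -73, -105. Second differences: -20, -26, -32. Third differences: -6, -6.
Level-3 differences are constant, so h has degree 3.
Fitting a degree-3 polynomial gives h(k) = -k³ - k² - 3k - 3.
Then h(1) = -8.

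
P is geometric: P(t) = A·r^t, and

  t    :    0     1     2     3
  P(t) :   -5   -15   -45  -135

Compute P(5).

-1215

Consecutive ratio: -15/(-5) = 3, and -45/(-15) = 3, so r = 3.
Then A·3^0 = -5 gives A = -5, and P(t) = -5·3^t.
P(5) = -5·3^5 = -1215.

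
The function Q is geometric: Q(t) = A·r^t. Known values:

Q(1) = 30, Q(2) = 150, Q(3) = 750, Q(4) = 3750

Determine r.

Consecutive ratio: 150/30 = 5, and 750/150 = 5, so r = 5.
Then A·5^1 = 30 gives A = 6, and Q(t) = 6·5^t.

5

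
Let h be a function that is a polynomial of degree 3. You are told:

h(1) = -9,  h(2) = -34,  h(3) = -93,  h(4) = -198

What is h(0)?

-6

Write h(t) = at³ + bt² + ct + d; the 4 given values yield a linear system in the 4 coefficients.
Solving, h(t) = -2t³ - 5t² + 4t - 6.
Then h(0) = -6.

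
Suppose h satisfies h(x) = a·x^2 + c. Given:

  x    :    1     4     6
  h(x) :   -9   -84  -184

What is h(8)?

-324

From h(1) = -9 and h(4) = -84: 1a + c = -9 and 16a + c = -84.
Subtracting: 15a = -75, so a = -5; then c = -9 − (-5)·1 = -4.
So h(x) = -5x² − 4, and h(8) = -324.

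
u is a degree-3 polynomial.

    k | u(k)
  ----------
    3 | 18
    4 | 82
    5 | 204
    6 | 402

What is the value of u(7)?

Write u(k) = ak³ + bk² + ck + d; the 4 given values yield a linear system in the 4 coefficients.
Solving, u(k) = 3k³ - 7k² + 2k - 6.
Then u(7) = 694.

694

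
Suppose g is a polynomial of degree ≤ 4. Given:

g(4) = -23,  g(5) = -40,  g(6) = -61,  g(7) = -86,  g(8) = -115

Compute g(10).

-185

First differences: -17, -21, -25, -29. Second differences: -4, -4, -4.
Level-2 differences are constant, so g has degree 2.
Fitting a degree-2 polynomial gives g(k) = -2k² + k + 5.
Then g(10) = -185.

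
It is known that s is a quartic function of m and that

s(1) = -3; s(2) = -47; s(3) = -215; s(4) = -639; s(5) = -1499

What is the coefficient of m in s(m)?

0

Write s(m) = am^4 + bm³ + cm² + dm + e; the 5 given values yield a linear system in the 5 coefficients.
Solving, s(m) = -2m^4 - 2m³ + 1.
The coefficient of m is 0.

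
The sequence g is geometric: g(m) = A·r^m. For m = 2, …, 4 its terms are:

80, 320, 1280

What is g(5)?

Consecutive ratio: 320/80 = 4, and 1280/320 = 4, so r = 4.
Then A·4^2 = 80 gives A = 5, and g(m) = 5·4^m.
g(5) = 5·4^5 = 5120.

5120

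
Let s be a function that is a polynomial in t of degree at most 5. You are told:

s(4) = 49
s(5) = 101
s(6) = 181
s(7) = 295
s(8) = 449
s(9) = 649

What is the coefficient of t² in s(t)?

First differences: 52, 80, 114, 154, 200. Second differences: 28, 34, 40, 46. Third differences: 6, 6, 6.
Level-3 differences are constant, so s has degree 3.
Fitting a degree-3 polynomial gives s(t) = t³ - t² + 1.
The coefficient of t² is -1.

-1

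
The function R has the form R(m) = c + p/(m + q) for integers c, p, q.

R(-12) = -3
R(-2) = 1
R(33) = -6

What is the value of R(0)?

5

(R(m) − c)(m + q) = p for each data point; the three points give a linear system in c and q, then p follows.
Solving: c = -5, q = -3, p = -30, so R(m) = -5 − 30/(m − 3).
Then R(0) = -5 − 30/(-3) = 5.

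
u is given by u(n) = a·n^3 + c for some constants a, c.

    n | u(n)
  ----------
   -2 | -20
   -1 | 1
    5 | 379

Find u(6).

652

From u(-2) = -20 and u(-1) = 1: -8a + c = -20 and -1a + c = 1.
Subtracting: 7a = 21, so a = 3; then c = -20 − 3·(-8) = 4.
So u(n) = 3n³ + 4, and u(6) = 652.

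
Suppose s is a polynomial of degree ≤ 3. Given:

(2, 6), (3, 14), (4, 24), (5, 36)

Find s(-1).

First differences: 8, 10, 12. Second differences: 2, 2.
Level-2 differences are constant, so s has degree 2.
Fitting a degree-2 polynomial gives s(x) = x² + 3x - 4.
Then s(-1) = -6.

-6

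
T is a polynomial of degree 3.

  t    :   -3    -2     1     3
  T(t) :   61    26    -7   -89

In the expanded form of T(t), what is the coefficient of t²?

Write T(t) = at³ + bt² + ct + d; the 4 given values yield a linear system in the 4 coefficients.
Solving, T(t) = -2t³ - 2t² - 7t + 4.
The coefficient of t² is -2.

-2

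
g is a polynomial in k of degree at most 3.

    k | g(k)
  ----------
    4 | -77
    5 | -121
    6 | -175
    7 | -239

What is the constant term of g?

-1

Write g(k) = ak³ + bk² + ck + d; the 4 given values yield a linear system in the 4 coefficients.
Solving, the leading coefficient vanishes, and g(k) = -5k² + k - 1.
The constant term is g(0) = -1.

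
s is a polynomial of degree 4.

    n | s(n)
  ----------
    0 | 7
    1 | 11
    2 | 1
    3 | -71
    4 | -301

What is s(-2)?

-91

Write s(n) = an^4 + bn³ + cn² + dn + e; the 5 given values yield a linear system in the 5 coefficients.
Solving, s(n) = -2n^4 + 4n³ - 5n² + 7n + 7.
Then s(-2) = -91.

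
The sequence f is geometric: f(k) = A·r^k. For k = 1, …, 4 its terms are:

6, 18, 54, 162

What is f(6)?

Consecutive ratio: 18/6 = 3, and 54/18 = 3, so r = 3.
Then A·3^1 = 6 gives A = 2, and f(k) = 2·3^k.
f(6) = 2·3^6 = 1458.

1458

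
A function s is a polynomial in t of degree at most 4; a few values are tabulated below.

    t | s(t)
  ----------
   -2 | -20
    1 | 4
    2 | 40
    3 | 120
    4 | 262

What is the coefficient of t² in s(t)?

4

Write s(t) = at^4 + bt³ + ct² + dt + e; the 5 given values yield a linear system in the 5 coefficients.
Solving, the leading coefficient vanishes, and s(t) = 3t³ + 4t² + 3t - 6.
The coefficient of t² is 4.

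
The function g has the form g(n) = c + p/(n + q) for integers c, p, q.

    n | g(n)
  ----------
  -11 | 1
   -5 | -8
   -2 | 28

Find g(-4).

-20

(g(n) − c)(n + q) = p for each data point; the three points give a linear system in c and q, then p follows.
Solving: c = 4, q = 3, p = 24, so g(n) = 4 + 24/(n + 3).
Then g(-4) = 4 + 24/(-1) = -20.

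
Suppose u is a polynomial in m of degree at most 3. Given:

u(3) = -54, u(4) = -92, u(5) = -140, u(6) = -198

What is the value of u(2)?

-26

First differences: -38, -48, -58. Second differences: -10, -10.
Level-2 differences are constant, so u has degree 2.
Fitting a degree-2 polynomial gives u(m) = -5m² - 3m.
Then u(2) = -26.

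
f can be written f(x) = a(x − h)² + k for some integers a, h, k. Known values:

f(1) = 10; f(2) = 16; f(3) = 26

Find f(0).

8

First differences 6, 10; second difference 4 = 2a, so a = 2.
Expanding, the x-coefficient is −2ah = -4h; matching it to the data gives h = 0, and then k = 8.
So f(x) = 2(x + 0)² + 8.
f(0) = 2·0² + 8 = 8.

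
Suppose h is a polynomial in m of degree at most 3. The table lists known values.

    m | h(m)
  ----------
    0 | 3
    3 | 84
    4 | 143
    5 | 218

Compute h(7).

Write h(m) = am³ + bm² + cm + d; the 4 given values yield a linear system in the 4 coefficients.
Solving, the leading coefficient vanishes, and h(m) = 8m² + 3m + 3.
Then h(7) = 416.

416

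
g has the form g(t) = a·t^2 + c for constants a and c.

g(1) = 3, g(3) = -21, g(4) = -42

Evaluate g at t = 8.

From g(1) = 3 and g(3) = -21: 1a + c = 3 and 9a + c = -21.
Subtracting: 8a = -24, so a = -3; then c = 3 − (-3)·1 = 6.
So g(t) = -3t² + 6, and g(8) = -186.

-186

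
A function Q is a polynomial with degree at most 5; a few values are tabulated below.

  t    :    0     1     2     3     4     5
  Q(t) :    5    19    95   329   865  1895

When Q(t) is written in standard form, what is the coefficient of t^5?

0

Write Q(t) = at^5 + bt^4 + ct³ + dt² + et + p; the 6 given values yield a linear system in the 6 coefficients.
Solving, the leading coefficient vanishes, and Q(t) = 2t^4 + 4t³ + 5t² + 3t + 5.
The coefficient of t^5 is 0.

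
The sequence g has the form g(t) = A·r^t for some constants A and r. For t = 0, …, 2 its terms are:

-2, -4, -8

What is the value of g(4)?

-32

Consecutive ratio: -4/(-2) = 2, and -8/(-4) = 2, so r = 2.
Then A·2^0 = -2 gives A = -2, and g(t) = -2·2^t.
g(4) = -2·2^4 = -32.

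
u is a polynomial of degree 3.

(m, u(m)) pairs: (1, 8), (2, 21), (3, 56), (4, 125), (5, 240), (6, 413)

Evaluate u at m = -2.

First differences: 13, 35, 69, 115, 173. Second differences: 22, 34, 46, 58. Third differences: 12, 12, 12.
Level-3 differences are constant, so u has degree 3.
Fitting a degree-3 polynomial gives u(m) = 2m³ - m² + 2m + 5.
Then u(-2) = -19.

-19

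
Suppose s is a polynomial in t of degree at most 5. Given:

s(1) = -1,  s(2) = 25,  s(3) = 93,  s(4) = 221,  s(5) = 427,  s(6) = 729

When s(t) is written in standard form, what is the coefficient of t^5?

First differences: 26, 68, 128, 206, 302. Second differences: 42, 60, 78, 96. Third differences: 18, 18, 18.
Level-3 differences are constant, so s has degree 3.
Fitting a degree-3 polynomial gives s(t) = 3t³ + 3t² - 4t - 3.
The coefficient of t^5 is 0.

0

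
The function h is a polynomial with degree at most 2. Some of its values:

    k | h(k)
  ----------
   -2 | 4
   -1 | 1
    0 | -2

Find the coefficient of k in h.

First differences: -3, -3.
Level-1 differences are constant, so h has degree 1.
Fitting a degree-1 polynomial gives h(k) = -3k - 2.
The coefficient of k is -3.

-3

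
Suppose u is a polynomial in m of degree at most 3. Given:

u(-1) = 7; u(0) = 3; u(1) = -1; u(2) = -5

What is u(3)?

First differences: -4, -4, -4.
Level-1 differences are constant, so u has degree 1.
Fitting a degree-1 polynomial gives u(m) = -4m + 3.
Then u(3) = -9.

-9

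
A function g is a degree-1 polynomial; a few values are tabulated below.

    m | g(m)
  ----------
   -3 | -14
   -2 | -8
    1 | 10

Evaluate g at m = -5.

Write g(m) = am + b; the 3 given values yield a linear system in the 2 coefficients.
Solving, g(m) = 6m + 4.
Then g(-5) = -26.

-26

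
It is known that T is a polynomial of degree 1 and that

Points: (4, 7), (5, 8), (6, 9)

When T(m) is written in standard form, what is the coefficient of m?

Write T(m) = am + b; the 3 given values yield a linear system in the 2 coefficients.
Solving, T(m) = m + 3.
The coefficient of m is 1.

1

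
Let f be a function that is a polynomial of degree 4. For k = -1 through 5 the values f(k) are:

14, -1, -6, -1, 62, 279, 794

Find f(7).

Write f(k) = ak^4 + bk³ + ck² + dk + e; the 7 given values yield a linear system in the 5 coefficients.
Solving, f(k) = 2k^4 - 4k³ + 3k² - 6k - 1.
Then f(7) = 3534.

3534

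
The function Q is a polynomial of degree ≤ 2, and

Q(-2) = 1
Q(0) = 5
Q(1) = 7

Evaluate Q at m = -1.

3

Write Q(m) = am² + bm + c; the 3 given values yield a linear system in the 3 coefficients.
Solving, the leading coefficient vanishes, and Q(m) = 2m + 5.
Then Q(-1) = 3.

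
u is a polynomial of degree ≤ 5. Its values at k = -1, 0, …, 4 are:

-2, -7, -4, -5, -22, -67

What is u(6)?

Write u(k) = ak^5 + bk^4 + ck³ + dk² + ek + p; the 6 given values yield a linear system in the 6 coefficients.
Solving, the top 2 coefficients vanish, and u(k) = -2k³ + 4k² + k - 7.
Then u(6) = -289.

-289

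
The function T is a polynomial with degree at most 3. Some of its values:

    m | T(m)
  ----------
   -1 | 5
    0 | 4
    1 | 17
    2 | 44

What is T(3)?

85

First differences: -1, 13, 27. Second differences: 14, 14.
Level-2 differences are constant, so T has degree 2.
Extending the table by one column gives the next first difference 41, so T(3) = 44 + 41 = 85.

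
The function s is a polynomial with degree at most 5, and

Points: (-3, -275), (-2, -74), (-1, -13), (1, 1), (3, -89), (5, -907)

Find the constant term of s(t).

-2

Write s(t) = at^5 + bt^4 + ct³ + dt² + et + p; the 6 given values yield a linear system in the 6 coefficients.
Solving, the leading coefficient vanishes, and s(t) = -2t^4 + 3t³ - 2t² + 4t - 2.
The constant term is s(0) = -2.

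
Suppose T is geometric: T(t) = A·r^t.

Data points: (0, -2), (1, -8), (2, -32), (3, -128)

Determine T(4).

Consecutive ratio: -8/(-2) = 4, and -32/(-8) = 4, so r = 4.
Then A·4^0 = -2 gives A = -2, and T(t) = -2·4^t.
T(4) = -2·4^4 = -512.

-512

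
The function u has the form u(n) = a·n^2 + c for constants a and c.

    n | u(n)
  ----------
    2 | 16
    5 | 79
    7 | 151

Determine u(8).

From u(2) = 16 and u(5) = 79: 4a + c = 16 and 25a + c = 79.
Subtracting: 21a = 63, so a = 3; then c = 16 − 3·4 = 4.
So u(n) = 3n² + 4, and u(8) = 196.

196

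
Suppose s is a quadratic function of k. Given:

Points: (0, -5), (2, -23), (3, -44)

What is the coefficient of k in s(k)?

Write s(k) = ak² + bk + c; the 3 given values yield a linear system in the 3 coefficients.
Solving, s(k) = -4k² - k - 5.
The coefficient of k is -1.

-1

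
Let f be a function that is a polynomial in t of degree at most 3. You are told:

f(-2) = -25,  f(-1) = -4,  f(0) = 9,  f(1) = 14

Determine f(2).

11

Write f(t) = at³ + bt² + ct + d; the 4 given values yield a linear system in the 4 coefficients.
Solving, the leading coefficient vanishes, and f(t) = -4t² + 9t + 9.
Then f(2) = 11.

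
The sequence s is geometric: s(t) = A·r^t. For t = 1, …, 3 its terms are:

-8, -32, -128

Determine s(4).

Consecutive ratio: -32/(-8) = 4, and -128/(-32) = 4, so r = 4.
Then A·4^1 = -8 gives A = -2, and s(t) = -2·4^t.
s(4) = -2·4^4 = -512.

-512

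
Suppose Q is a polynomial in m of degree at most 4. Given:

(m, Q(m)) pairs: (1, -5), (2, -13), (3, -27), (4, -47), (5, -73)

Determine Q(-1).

-7

First differences: -8, -14, -20, -26. Second differences: -6, -6, -6.
Level-2 differences are constant, so Q has degree 2.
Fitting a degree-2 polynomial gives Q(m) = -3m² + m - 3.
Then Q(-1) = -7.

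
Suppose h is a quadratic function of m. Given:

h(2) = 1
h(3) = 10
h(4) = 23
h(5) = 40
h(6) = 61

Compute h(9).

First differences: 9, 13, 17, 21. Second differences: 4, 4, 4.
Level-2 differences are constant, so h has degree 2.
Fitting a degree-2 polynomial gives h(m) = 2m² - m - 5.
Then h(9) = 148.

148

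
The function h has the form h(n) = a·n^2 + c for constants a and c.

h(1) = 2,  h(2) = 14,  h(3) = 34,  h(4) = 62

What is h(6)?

142

From h(1) = 2 and h(2) = 14: 1a + c = 2 and 4a + c = 14.
Subtracting: 3a = 12, so a = 4; then c = 2 − 4·1 = -2.
So h(n) = 4n² − 2, and h(6) = 142.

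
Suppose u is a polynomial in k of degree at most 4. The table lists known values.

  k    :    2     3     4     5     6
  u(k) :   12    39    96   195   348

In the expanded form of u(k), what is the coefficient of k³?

First differences: 27, 57, 99, 153. Second differences: 30, 42, 54. Third differences: 12, 12.
Level-3 differences are constant, so u has degree 3.
Fitting a degree-3 polynomial gives u(k) = 2k³ - 3k² + 4k.
The coefficient of k³ is 2.

2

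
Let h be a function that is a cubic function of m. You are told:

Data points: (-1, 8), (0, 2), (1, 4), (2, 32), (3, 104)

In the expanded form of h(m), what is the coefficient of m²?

First differences: -6, 2, 28, 72. Second differences: 8, 26, 44. Third differences: 18, 18.
Level-3 differences are constant, so h has degree 3.
Fitting a degree-3 polynomial gives h(m) = 3m³ + 4m² - 5m + 2.
The coefficient of m² is 4.

4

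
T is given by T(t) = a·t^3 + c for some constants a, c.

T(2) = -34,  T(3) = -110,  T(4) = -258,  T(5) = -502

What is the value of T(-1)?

2

From T(2) = -34 and T(3) = -110: 8a + c = -34 and 27a + c = -110.
Subtracting: 19a = -76, so a = -4; then c = -34 − (-4)·8 = -2.
So T(t) = -4t³ − 2, and T(-1) = 2.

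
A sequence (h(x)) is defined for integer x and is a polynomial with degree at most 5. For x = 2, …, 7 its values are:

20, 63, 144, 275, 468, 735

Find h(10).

First differences: 43, 81, 131, 193, 267. Second differences: 38, 50, 62, 74. Third differences: 12, 12, 12.
Level-3 differences are constant, so h has degree 3.
Fitting a degree-3 polynomial gives h(x) = 2x³ + x².
Then h(10) = 2100.

2100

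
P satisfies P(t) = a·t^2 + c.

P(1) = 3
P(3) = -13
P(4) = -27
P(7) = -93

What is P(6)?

-67

From P(1) = 3 and P(3) = -13: 1a + c = 3 and 9a + c = -13.
Subtracting: 8a = -16, so a = -2; then c = 3 − (-2)·1 = 5.
So P(t) = -2t² + 5, and P(6) = -67.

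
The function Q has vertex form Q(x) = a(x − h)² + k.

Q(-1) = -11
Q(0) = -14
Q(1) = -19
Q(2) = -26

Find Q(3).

First differences -3, -5, -7; second difference -2 = 2a, so a = -1.
Expanding, the x-coefficient is −2ah = 2h; matching it to the data gives h = -2, and then k = -10.
So Q(x) = -1(x + 2)² − 10.
Q(3) = -1·5² − 10 = -35.

-35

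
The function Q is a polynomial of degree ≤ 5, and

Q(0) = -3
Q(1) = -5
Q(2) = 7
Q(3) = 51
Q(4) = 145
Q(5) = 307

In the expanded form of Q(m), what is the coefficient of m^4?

First differences: -2, 12, 44, 94, 162. Second differences: 14, 32, 50, 68. Third differences: 18, 18, 18.
Level-3 differences are constant, so Q has degree 3.
Fitting a degree-3 polynomial gives Q(m) = 3m³ - 2m² - 3m - 3.
The coefficient of m^4 is 0.

0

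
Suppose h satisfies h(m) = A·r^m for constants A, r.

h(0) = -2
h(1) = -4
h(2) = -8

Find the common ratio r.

Consecutive ratio: -4/(-2) = 2, and -8/(-4) = 2, so r = 2.
Then A·2^0 = -2 gives A = -2, and h(m) = -2·2^m.

2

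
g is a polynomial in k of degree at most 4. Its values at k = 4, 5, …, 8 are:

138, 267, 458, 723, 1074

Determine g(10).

2082

First differences: 129, 191, 265, 351. Second differences: 62, 74, 86. Third differences: 12, 12.
Level-3 differences are constant, so g has degree 3.
Fitting a degree-3 polynomial gives g(k) = 2k³ + k² - 2k + 2.
Then g(10) = 2082.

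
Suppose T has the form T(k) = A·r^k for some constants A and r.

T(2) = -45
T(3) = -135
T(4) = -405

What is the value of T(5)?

Consecutive ratio: -135/(-45) = 3, and -405/(-135) = 3, so r = 3.
Then A·3^2 = -45 gives A = -5, and T(k) = -5·3^k.
T(5) = -5·3^5 = -1215.

-1215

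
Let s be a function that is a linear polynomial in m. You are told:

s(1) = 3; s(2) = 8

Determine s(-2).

-12

Write s(m) = am + b; the 2 given values yield a linear system in the 2 coefficients.
Solving, s(m) = 5m - 2.
Then s(-2) = -12.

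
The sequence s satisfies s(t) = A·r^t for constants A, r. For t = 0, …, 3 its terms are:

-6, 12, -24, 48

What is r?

-2

Consecutive ratio: 12/(-6) = -2, and -24/12 = -2, so r = -2.
Then A·(-2)^0 = -6 gives A = -6, and s(t) = -6·(-2)^t.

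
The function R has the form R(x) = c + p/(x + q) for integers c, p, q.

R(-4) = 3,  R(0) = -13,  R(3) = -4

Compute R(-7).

(R(x) − c)(x + q) = p for each data point; the three points give a linear system in c and q, then p follows.
Solving: c = -1, q = 1, p = -12, so R(x) = -1 − 12/(x + 1).
Then R(-7) = -1 − 12/(-6) = 1.

1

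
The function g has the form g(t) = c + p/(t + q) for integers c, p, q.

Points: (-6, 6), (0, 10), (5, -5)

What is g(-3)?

7

(g(t) − c)(t + q) = p for each data point; the three points give a linear system in c and q, then p follows.
Solving: c = 4, q = -3, p = -18, so g(t) = 4 − 18/(t − 3).
Then g(-3) = 4 − 18/(-6) = 7.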